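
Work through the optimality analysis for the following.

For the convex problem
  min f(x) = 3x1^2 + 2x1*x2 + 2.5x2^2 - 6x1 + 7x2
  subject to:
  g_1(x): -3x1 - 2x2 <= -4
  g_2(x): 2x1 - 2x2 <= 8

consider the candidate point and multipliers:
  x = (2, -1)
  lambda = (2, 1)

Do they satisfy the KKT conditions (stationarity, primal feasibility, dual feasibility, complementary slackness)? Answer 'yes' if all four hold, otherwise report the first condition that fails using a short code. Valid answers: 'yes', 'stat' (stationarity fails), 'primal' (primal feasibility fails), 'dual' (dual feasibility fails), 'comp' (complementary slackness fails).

Gradient of f: grad f(x) = Q x + c = (4, 6)
Constraint values g_i(x) = a_i^T x - b_i:
  g_1((2, -1)) = 0
  g_2((2, -1)) = -2
Stationarity residual: grad f(x) + sum_i lambda_i a_i = (0, 0)
  -> stationarity OK
Primal feasibility (all g_i <= 0): OK
Dual feasibility (all lambda_i >= 0): OK
Complementary slackness (lambda_i * g_i(x) = 0 for all i): FAILS

Verdict: the first failing condition is complementary_slackness -> comp.

comp


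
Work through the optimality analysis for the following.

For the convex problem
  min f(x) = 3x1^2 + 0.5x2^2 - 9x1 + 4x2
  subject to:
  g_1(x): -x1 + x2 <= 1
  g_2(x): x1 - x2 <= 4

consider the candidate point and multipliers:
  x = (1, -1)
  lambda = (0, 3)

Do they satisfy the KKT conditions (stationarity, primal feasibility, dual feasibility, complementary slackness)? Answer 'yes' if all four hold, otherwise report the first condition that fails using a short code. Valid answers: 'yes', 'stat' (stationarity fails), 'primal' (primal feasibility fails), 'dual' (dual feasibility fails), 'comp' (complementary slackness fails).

Gradient of f: grad f(x) = Q x + c = (-3, 3)
Constraint values g_i(x) = a_i^T x - b_i:
  g_1((1, -1)) = -3
  g_2((1, -1)) = -2
Stationarity residual: grad f(x) + sum_i lambda_i a_i = (0, 0)
  -> stationarity OK
Primal feasibility (all g_i <= 0): OK
Dual feasibility (all lambda_i >= 0): OK
Complementary slackness (lambda_i * g_i(x) = 0 for all i): FAILS

Verdict: the first failing condition is complementary_slackness -> comp.

comp


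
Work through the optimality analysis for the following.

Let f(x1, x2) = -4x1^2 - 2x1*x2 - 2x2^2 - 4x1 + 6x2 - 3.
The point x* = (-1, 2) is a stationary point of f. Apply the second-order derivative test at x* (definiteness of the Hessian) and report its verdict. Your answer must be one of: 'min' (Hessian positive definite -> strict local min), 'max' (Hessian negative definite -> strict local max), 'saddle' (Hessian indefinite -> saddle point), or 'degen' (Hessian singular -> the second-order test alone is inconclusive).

Compute the Hessian H = grad^2 f:
  H = [[-8, -2], [-2, -4]]
Verify stationarity: grad f(x*) = H x* + g = (0, 0).
Eigenvalues of H: -8.8284, -3.1716.
Both eigenvalues < 0, so H is negative definite -> x* is a strict local max.

max


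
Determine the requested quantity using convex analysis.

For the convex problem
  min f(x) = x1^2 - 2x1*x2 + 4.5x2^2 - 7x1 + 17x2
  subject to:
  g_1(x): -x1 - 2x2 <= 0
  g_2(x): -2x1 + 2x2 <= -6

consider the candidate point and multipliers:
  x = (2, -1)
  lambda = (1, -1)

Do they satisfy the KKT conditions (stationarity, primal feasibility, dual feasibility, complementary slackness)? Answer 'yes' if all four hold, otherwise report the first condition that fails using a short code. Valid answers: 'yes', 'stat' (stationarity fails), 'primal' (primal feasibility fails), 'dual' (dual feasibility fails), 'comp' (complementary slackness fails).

Gradient of f: grad f(x) = Q x + c = (-1, 4)
Constraint values g_i(x) = a_i^T x - b_i:
  g_1((2, -1)) = 0
  g_2((2, -1)) = 0
Stationarity residual: grad f(x) + sum_i lambda_i a_i = (0, 0)
  -> stationarity OK
Primal feasibility (all g_i <= 0): OK
Dual feasibility (all lambda_i >= 0): FAILS
Complementary slackness (lambda_i * g_i(x) = 0 for all i): OK

Verdict: the first failing condition is dual_feasibility -> dual.

dual


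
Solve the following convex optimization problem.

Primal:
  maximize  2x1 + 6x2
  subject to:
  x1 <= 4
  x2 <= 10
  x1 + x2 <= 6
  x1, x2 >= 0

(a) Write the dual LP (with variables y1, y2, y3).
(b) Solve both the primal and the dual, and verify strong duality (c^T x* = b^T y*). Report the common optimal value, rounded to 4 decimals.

The standard primal-dual pair for 'max c^T x s.t. A x <= b, x >= 0' is:
  Dual:  min b^T y  s.t.  A^T y >= c,  y >= 0.

So the dual LP is:
  minimize  4y1 + 10y2 + 6y3
  subject to:
    y1 + y3 >= 2
    y2 + y3 >= 6
    y1, y2, y3 >= 0

Solving the primal: x* = (0, 6).
  primal value c^T x* = 36.
Solving the dual: y* = (0, 0, 6).
  dual value b^T y* = 36.
Strong duality: c^T x* = b^T y*. Confirmed.

36


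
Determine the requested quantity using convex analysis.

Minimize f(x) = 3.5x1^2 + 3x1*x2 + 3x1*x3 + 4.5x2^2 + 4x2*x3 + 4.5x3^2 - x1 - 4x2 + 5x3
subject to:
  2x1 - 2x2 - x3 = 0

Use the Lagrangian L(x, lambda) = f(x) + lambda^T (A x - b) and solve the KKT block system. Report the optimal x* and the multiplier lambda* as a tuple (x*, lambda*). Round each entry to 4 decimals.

Form the Lagrangian:
  L(x, lambda) = (1/2) x^T Q x + c^T x + lambda^T (A x - b)
Stationarity (grad_x L = 0): Q x + c + A^T lambda = 0.
Primal feasibility: A x = b.

This gives the KKT block system:
  [ Q   A^T ] [ x     ]   [-c ]
  [ A    0  ] [ lambda ] = [ b ]

Solving the linear system:
  x*      = (0.2729, 0.7744, -1.0032)
  lambda* = (-0.112)
  f(x*)   = -4.1932

x* = (0.2729, 0.7744, -1.0032), lambda* = (-0.112)


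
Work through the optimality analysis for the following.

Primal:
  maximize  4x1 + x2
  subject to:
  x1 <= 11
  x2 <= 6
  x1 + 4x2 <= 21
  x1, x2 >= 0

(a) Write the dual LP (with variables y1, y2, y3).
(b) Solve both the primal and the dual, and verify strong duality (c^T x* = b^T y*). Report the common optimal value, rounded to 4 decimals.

The standard primal-dual pair for 'max c^T x s.t. A x <= b, x >= 0' is:
  Dual:  min b^T y  s.t.  A^T y >= c,  y >= 0.

So the dual LP is:
  minimize  11y1 + 6y2 + 21y3
  subject to:
    y1 + y3 >= 4
    y2 + 4y3 >= 1
    y1, y2, y3 >= 0

Solving the primal: x* = (11, 2.5).
  primal value c^T x* = 46.5.
Solving the dual: y* = (3.75, 0, 0.25).
  dual value b^T y* = 46.5.
Strong duality: c^T x* = b^T y*. Confirmed.

46.5


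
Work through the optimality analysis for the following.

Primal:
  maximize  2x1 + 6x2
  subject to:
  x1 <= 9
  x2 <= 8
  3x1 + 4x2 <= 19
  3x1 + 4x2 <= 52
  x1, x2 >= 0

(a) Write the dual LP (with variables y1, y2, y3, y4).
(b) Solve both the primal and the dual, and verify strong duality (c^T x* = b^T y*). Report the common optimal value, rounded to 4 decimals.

The standard primal-dual pair for 'max c^T x s.t. A x <= b, x >= 0' is:
  Dual:  min b^T y  s.t.  A^T y >= c,  y >= 0.

So the dual LP is:
  minimize  9y1 + 8y2 + 19y3 + 52y4
  subject to:
    y1 + 3y3 + 3y4 >= 2
    y2 + 4y3 + 4y4 >= 6
    y1, y2, y3, y4 >= 0

Solving the primal: x* = (0, 4.75).
  primal value c^T x* = 28.5.
Solving the dual: y* = (0, 0, 1.5, 0).
  dual value b^T y* = 28.5.
Strong duality: c^T x* = b^T y*. Confirmed.

28.5


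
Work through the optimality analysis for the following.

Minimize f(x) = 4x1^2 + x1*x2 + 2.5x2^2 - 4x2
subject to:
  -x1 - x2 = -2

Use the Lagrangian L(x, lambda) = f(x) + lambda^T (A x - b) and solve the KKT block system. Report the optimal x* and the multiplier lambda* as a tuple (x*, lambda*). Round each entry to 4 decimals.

Form the Lagrangian:
  L(x, lambda) = (1/2) x^T Q x + c^T x + lambda^T (A x - b)
Stationarity (grad_x L = 0): Q x + c + A^T lambda = 0.
Primal feasibility: A x = b.

This gives the KKT block system:
  [ Q   A^T ] [ x     ]   [-c ]
  [ A    0  ] [ lambda ] = [ b ]

Solving the linear system:
  x*      = (0.3636, 1.6364)
  lambda* = (4.5455)
  f(x*)   = 1.2727

x* = (0.3636, 1.6364), lambda* = (4.5455)


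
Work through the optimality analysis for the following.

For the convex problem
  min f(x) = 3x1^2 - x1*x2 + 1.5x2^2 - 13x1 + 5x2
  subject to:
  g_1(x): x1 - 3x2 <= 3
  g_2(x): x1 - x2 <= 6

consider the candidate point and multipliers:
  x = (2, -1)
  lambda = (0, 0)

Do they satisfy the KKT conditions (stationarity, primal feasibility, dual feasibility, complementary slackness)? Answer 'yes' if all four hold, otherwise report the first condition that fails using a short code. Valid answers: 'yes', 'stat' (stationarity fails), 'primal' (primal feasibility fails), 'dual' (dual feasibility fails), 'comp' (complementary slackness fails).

Gradient of f: grad f(x) = Q x + c = (0, 0)
Constraint values g_i(x) = a_i^T x - b_i:
  g_1((2, -1)) = 2
  g_2((2, -1)) = -3
Stationarity residual: grad f(x) + sum_i lambda_i a_i = (0, 0)
  -> stationarity OK
Primal feasibility (all g_i <= 0): FAILS
Dual feasibility (all lambda_i >= 0): OK
Complementary slackness (lambda_i * g_i(x) = 0 for all i): OK

Verdict: the first failing condition is primal_feasibility -> primal.

primal


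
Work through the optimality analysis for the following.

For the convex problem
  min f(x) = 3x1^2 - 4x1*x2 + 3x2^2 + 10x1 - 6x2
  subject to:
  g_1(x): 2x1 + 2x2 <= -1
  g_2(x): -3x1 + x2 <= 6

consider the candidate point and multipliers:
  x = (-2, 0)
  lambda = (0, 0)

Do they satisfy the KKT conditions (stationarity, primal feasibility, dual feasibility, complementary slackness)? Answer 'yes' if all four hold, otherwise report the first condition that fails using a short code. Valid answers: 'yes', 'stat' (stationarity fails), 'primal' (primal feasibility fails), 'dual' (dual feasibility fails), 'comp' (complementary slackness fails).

Gradient of f: grad f(x) = Q x + c = (-2, 2)
Constraint values g_i(x) = a_i^T x - b_i:
  g_1((-2, 0)) = -3
  g_2((-2, 0)) = 0
Stationarity residual: grad f(x) + sum_i lambda_i a_i = (-2, 2)
  -> stationarity FAILS
Primal feasibility (all g_i <= 0): OK
Dual feasibility (all lambda_i >= 0): OK
Complementary slackness (lambda_i * g_i(x) = 0 for all i): OK

Verdict: the first failing condition is stationarity -> stat.

stat


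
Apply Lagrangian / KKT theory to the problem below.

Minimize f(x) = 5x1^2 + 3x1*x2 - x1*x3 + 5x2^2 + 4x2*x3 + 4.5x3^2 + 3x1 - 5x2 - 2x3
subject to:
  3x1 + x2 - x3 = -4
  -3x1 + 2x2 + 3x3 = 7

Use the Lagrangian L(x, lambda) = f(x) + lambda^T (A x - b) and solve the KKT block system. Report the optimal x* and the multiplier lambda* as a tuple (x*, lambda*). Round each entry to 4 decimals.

Form the Lagrangian:
  L(x, lambda) = (1/2) x^T Q x + c^T x + lambda^T (A x - b)
Stationarity (grad_x L = 0): Q x + c + A^T lambda = 0.
Primal feasibility: A x = b.

This gives the KKT block system:
  [ Q   A^T ] [ x     ]   [-c ]
  [ A    0  ] [ lambda ] = [ b ]

Solving the linear system:
  x*      = (-1.5071, 0.8085, 0.2873)
  lambda* = (2.303, -1.0078)
  f(x*)   = 3.5644

x* = (-1.5071, 0.8085, 0.2873), lambda* = (2.303, -1.0078)


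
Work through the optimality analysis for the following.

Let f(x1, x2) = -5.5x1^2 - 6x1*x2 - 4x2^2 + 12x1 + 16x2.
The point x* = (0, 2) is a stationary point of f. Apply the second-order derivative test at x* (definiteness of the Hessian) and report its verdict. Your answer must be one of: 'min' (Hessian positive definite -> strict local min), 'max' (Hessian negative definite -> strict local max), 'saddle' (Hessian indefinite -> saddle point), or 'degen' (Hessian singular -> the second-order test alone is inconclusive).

Compute the Hessian H = grad^2 f:
  H = [[-11, -6], [-6, -8]]
Verify stationarity: grad f(x*) = H x* + g = (0, 0).
Eigenvalues of H: -15.6847, -3.3153.
Both eigenvalues < 0, so H is negative definite -> x* is a strict local max.

max


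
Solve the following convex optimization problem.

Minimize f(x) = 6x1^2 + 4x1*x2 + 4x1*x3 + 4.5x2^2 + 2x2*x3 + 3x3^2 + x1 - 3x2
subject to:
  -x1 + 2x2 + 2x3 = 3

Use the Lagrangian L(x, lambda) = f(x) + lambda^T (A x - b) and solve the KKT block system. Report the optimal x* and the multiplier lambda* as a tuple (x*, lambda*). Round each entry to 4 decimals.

Form the Lagrangian:
  L(x, lambda) = (1/2) x^T Q x + c^T x + lambda^T (A x - b)
Stationarity (grad_x L = 0): Q x + c + A^T lambda = 0.
Primal feasibility: A x = b.

This gives the KKT block system:
  [ Q   A^T ] [ x     ]   [-c ]
  [ A    0  ] [ lambda ] = [ b ]

Solving the linear system:
  x*      = (-0.5756, 0.7135, 0.4987)
  lambda* = (-1.0584)
  f(x*)   = 0.2294

x* = (-0.5756, 0.7135, 0.4987), lambda* = (-1.0584)


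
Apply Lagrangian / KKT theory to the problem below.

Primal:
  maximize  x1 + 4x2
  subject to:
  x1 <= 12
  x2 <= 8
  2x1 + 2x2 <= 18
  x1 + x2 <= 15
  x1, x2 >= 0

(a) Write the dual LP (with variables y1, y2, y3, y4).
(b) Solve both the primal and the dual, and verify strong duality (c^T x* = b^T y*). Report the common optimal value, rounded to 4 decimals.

The standard primal-dual pair for 'max c^T x s.t. A x <= b, x >= 0' is:
  Dual:  min b^T y  s.t.  A^T y >= c,  y >= 0.

So the dual LP is:
  minimize  12y1 + 8y2 + 18y3 + 15y4
  subject to:
    y1 + 2y3 + y4 >= 1
    y2 + 2y3 + y4 >= 4
    y1, y2, y3, y4 >= 0

Solving the primal: x* = (1, 8).
  primal value c^T x* = 33.
Solving the dual: y* = (0, 3, 0.5, 0).
  dual value b^T y* = 33.
Strong duality: c^T x* = b^T y*. Confirmed.

33


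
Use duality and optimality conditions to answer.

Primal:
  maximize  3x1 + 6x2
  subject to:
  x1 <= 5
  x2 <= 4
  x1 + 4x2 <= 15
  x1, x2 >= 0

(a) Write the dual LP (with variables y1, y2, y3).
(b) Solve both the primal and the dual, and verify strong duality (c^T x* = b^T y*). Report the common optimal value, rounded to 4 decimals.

The standard primal-dual pair for 'max c^T x s.t. A x <= b, x >= 0' is:
  Dual:  min b^T y  s.t.  A^T y >= c,  y >= 0.

So the dual LP is:
  minimize  5y1 + 4y2 + 15y3
  subject to:
    y1 + y3 >= 3
    y2 + 4y3 >= 6
    y1, y2, y3 >= 0

Solving the primal: x* = (5, 2.5).
  primal value c^T x* = 30.
Solving the dual: y* = (1.5, 0, 1.5).
  dual value b^T y* = 30.
Strong duality: c^T x* = b^T y*. Confirmed.

30


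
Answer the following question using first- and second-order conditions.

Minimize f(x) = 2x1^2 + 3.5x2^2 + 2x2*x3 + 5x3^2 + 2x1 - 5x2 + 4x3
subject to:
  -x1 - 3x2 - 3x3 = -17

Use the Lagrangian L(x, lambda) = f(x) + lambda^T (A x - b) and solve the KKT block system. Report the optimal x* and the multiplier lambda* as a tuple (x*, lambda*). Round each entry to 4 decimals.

Form the Lagrangian:
  L(x, lambda) = (1/2) x^T Q x + c^T x + lambda^T (A x - b)
Stationarity (grad_x L = 0): Q x + c + A^T lambda = 0.
Primal feasibility: A x = b.

This gives the KKT block system:
  [ Q   A^T ] [ x     ]   [-c ]
  [ A    0  ] [ lambda ] = [ b ]

Solving the linear system:
  x*      = (1.5506, 3.8614, 1.2884)
  lambda* = (8.2022)
  f(x*)   = 64.1929

x* = (1.5506, 3.8614, 1.2884), lambda* = (8.2022)


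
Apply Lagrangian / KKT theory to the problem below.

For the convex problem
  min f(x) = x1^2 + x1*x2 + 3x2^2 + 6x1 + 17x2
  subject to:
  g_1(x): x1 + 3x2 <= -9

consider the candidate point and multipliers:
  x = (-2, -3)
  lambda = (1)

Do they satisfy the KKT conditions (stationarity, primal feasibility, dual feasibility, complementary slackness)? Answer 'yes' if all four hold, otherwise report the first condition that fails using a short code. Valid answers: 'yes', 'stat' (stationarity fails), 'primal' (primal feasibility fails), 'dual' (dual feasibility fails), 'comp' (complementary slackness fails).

Gradient of f: grad f(x) = Q x + c = (-1, -3)
Constraint values g_i(x) = a_i^T x - b_i:
  g_1((-2, -3)) = -2
Stationarity residual: grad f(x) + sum_i lambda_i a_i = (0, 0)
  -> stationarity OK
Primal feasibility (all g_i <= 0): OK
Dual feasibility (all lambda_i >= 0): OK
Complementary slackness (lambda_i * g_i(x) = 0 for all i): FAILS

Verdict: the first failing condition is complementary_slackness -> comp.

comp


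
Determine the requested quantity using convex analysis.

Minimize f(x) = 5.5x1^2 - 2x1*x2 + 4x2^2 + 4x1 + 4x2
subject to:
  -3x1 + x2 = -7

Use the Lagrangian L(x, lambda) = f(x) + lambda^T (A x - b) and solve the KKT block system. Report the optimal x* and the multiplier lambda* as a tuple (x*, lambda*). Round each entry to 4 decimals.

Form the Lagrangian:
  L(x, lambda) = (1/2) x^T Q x + c^T x + lambda^T (A x - b)
Stationarity (grad_x L = 0): Q x + c + A^T lambda = 0.
Primal feasibility: A x = b.

This gives the KKT block system:
  [ Q   A^T ] [ x     ]   [-c ]
  [ A    0  ] [ lambda ] = [ b ]

Solving the linear system:
  x*      = (1.9437, -1.169)
  lambda* = (9.2394)
  f(x*)   = 33.8873

x* = (1.9437, -1.169), lambda* = (9.2394)


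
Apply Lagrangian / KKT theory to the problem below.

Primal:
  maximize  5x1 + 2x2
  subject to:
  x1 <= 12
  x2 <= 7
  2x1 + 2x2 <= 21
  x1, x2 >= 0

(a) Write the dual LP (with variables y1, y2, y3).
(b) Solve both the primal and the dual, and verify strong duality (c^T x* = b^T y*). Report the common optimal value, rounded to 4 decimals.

The standard primal-dual pair for 'max c^T x s.t. A x <= b, x >= 0' is:
  Dual:  min b^T y  s.t.  A^T y >= c,  y >= 0.

So the dual LP is:
  minimize  12y1 + 7y2 + 21y3
  subject to:
    y1 + 2y3 >= 5
    y2 + 2y3 >= 2
    y1, y2, y3 >= 0

Solving the primal: x* = (10.5, 0).
  primal value c^T x* = 52.5.
Solving the dual: y* = (0, 0, 2.5).
  dual value b^T y* = 52.5.
Strong duality: c^T x* = b^T y*. Confirmed.

52.5


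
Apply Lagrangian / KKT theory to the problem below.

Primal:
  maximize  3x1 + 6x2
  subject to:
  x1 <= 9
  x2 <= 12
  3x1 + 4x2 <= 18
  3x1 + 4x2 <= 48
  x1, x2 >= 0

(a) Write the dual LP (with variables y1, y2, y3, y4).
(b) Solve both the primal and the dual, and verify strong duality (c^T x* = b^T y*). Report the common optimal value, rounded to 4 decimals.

The standard primal-dual pair for 'max c^T x s.t. A x <= b, x >= 0' is:
  Dual:  min b^T y  s.t.  A^T y >= c,  y >= 0.

So the dual LP is:
  minimize  9y1 + 12y2 + 18y3 + 48y4
  subject to:
    y1 + 3y3 + 3y4 >= 3
    y2 + 4y3 + 4y4 >= 6
    y1, y2, y3, y4 >= 0

Solving the primal: x* = (0, 4.5).
  primal value c^T x* = 27.
Solving the dual: y* = (0, 0, 1.5, 0).
  dual value b^T y* = 27.
Strong duality: c^T x* = b^T y*. Confirmed.

27


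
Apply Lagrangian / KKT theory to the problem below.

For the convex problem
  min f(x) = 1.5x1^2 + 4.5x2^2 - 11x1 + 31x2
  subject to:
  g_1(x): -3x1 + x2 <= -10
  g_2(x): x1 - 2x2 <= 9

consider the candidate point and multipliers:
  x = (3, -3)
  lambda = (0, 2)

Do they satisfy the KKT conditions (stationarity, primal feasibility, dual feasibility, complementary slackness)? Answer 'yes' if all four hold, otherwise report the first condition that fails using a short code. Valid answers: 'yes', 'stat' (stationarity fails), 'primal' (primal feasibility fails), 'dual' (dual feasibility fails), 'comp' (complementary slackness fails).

Gradient of f: grad f(x) = Q x + c = (-2, 4)
Constraint values g_i(x) = a_i^T x - b_i:
  g_1((3, -3)) = -2
  g_2((3, -3)) = 0
Stationarity residual: grad f(x) + sum_i lambda_i a_i = (0, 0)
  -> stationarity OK
Primal feasibility (all g_i <= 0): OK
Dual feasibility (all lambda_i >= 0): OK
Complementary slackness (lambda_i * g_i(x) = 0 for all i): OK

Verdict: yes, KKT holds.

yes


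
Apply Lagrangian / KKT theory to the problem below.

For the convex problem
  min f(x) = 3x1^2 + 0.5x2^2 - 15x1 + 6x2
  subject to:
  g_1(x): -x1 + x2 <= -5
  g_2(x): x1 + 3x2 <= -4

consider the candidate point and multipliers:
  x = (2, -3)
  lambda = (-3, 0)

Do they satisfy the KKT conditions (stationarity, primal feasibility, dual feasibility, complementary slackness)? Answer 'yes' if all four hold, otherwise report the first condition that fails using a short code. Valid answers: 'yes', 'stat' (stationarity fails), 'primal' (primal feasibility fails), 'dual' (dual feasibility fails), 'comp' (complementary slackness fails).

Gradient of f: grad f(x) = Q x + c = (-3, 3)
Constraint values g_i(x) = a_i^T x - b_i:
  g_1((2, -3)) = 0
  g_2((2, -3)) = -3
Stationarity residual: grad f(x) + sum_i lambda_i a_i = (0, 0)
  -> stationarity OK
Primal feasibility (all g_i <= 0): OK
Dual feasibility (all lambda_i >= 0): FAILS
Complementary slackness (lambda_i * g_i(x) = 0 for all i): OK

Verdict: the first failing condition is dual_feasibility -> dual.

dual


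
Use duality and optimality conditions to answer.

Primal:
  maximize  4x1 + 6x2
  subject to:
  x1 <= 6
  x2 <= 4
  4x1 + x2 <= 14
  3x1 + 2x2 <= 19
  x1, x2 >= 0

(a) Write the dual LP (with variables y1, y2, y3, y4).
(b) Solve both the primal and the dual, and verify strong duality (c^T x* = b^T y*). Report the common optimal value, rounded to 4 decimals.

The standard primal-dual pair for 'max c^T x s.t. A x <= b, x >= 0' is:
  Dual:  min b^T y  s.t.  A^T y >= c,  y >= 0.

So the dual LP is:
  minimize  6y1 + 4y2 + 14y3 + 19y4
  subject to:
    y1 + 4y3 + 3y4 >= 4
    y2 + y3 + 2y4 >= 6
    y1, y2, y3, y4 >= 0

Solving the primal: x* = (2.5, 4).
  primal value c^T x* = 34.
Solving the dual: y* = (0, 5, 1, 0).
  dual value b^T y* = 34.
Strong duality: c^T x* = b^T y*. Confirmed.

34


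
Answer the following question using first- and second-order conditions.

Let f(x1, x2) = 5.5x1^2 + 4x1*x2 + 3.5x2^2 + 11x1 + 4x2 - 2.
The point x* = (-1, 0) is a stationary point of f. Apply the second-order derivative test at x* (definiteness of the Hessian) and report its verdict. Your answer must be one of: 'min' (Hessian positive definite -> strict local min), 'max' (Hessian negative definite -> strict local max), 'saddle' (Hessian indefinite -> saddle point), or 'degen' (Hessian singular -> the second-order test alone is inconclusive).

Compute the Hessian H = grad^2 f:
  H = [[11, 4], [4, 7]]
Verify stationarity: grad f(x*) = H x* + g = (0, 0).
Eigenvalues of H: 4.5279, 13.4721.
Both eigenvalues > 0, so H is positive definite -> x* is a strict local min.

min


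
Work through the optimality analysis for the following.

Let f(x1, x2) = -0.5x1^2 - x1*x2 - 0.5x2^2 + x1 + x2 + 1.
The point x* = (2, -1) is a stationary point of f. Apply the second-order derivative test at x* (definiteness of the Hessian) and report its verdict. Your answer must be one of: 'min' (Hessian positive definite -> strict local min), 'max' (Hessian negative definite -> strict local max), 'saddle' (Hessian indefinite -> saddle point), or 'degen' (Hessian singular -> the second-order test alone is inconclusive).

Compute the Hessian H = grad^2 f:
  H = [[-1, -1], [-1, -1]]
Verify stationarity: grad f(x*) = H x* + g = (0, 0).
Eigenvalues of H: -2, 0.
H has a zero eigenvalue (singular; negative semidefinite but not definite), so H is neither positive definite, negative definite, nor indefinite. The second-order test alone is inconclusive -> degen.
(Indeed, f is constant along the null direction of H through x*, so x* is not a strict local extremum.)

degen


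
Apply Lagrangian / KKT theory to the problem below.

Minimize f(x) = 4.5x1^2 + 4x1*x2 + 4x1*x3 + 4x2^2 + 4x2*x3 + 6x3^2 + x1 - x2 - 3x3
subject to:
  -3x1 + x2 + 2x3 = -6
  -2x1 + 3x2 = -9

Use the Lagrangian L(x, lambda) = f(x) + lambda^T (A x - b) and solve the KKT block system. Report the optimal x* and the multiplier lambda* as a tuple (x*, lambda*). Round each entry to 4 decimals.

Form the Lagrangian:
  L(x, lambda) = (1/2) x^T Q x + c^T x + lambda^T (A x - b)
Stationarity (grad_x L = 0): Q x + c + A^T lambda = 0.
Primal feasibility: A x = b.

This gives the KKT block system:
  [ Q   A^T ] [ x     ]   [-c ]
  [ A    0  ] [ lambda ] = [ b ]

Solving the linear system:
  x*      = (1.5301, -1.9799, 0.2852)
  lambda* = (0.6886, 2.9632)
  f(x*)   = 16.7274

x* = (1.5301, -1.9799, 0.2852), lambda* = (0.6886, 2.9632)


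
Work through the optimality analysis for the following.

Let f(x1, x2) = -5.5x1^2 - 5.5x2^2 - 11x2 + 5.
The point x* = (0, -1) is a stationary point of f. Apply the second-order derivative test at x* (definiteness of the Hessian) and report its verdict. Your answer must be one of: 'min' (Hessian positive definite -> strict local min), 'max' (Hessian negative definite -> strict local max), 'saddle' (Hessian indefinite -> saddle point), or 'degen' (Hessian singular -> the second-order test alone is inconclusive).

Compute the Hessian H = grad^2 f:
  H = [[-11, 0], [0, -11]]
Verify stationarity: grad f(x*) = H x* + g = (0, 0).
Eigenvalues of H: -11, -11.
Both eigenvalues < 0, so H is negative definite -> x* is a strict local max.

max


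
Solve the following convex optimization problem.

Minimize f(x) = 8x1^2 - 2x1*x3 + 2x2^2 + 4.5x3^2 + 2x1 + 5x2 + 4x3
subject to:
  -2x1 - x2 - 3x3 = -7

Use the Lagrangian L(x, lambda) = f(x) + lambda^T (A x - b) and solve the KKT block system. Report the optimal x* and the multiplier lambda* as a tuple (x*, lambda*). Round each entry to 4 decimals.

Form the Lagrangian:
  L(x, lambda) = (1/2) x^T Q x + c^T x + lambda^T (A x - b)
Stationarity (grad_x L = 0): Q x + c + A^T lambda = 0.
Primal feasibility: A x = b.

This gives the KKT block system:
  [ Q   A^T ] [ x     ]   [-c ]
  [ A    0  ] [ lambda ] = [ b ]

Solving the linear system:
  x*      = (0.8264, 0.2259, 1.7071)
  lambda* = (5.9038)
  f(x*)   = 25.4686

x* = (0.8264, 0.2259, 1.7071), lambda* = (5.9038)


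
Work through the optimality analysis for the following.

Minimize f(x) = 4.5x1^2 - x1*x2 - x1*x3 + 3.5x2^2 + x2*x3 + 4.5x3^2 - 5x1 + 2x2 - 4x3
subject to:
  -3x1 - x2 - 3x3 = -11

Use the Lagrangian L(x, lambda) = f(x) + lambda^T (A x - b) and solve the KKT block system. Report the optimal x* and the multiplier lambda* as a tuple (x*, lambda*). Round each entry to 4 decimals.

Form the Lagrangian:
  L(x, lambda) = (1/2) x^T Q x + c^T x + lambda^T (A x - b)
Stationarity (grad_x L = 0): Q x + c + A^T lambda = 0.
Primal feasibility: A x = b.

This gives the KKT block system:
  [ Q   A^T ] [ x     ]   [-c ]
  [ A    0  ] [ lambda ] = [ b ]

Solving the linear system:
  x*      = (1.8696, 0.2055, 1.7285)
  lambda* = (3.2975)
  f(x*)   = 10.2109

x* = (1.8696, 0.2055, 1.7285), lambda* = (3.2975)


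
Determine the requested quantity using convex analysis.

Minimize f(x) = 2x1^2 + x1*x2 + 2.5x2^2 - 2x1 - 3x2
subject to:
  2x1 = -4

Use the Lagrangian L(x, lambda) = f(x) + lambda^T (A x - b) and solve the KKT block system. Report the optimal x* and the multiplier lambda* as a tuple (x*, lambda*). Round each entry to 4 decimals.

Form the Lagrangian:
  L(x, lambda) = (1/2) x^T Q x + c^T x + lambda^T (A x - b)
Stationarity (grad_x L = 0): Q x + c + A^T lambda = 0.
Primal feasibility: A x = b.

This gives the KKT block system:
  [ Q   A^T ] [ x     ]   [-c ]
  [ A    0  ] [ lambda ] = [ b ]

Solving the linear system:
  x*      = (-2, 1)
  lambda* = (4.5)
  f(x*)   = 9.5

x* = (-2, 1), lambda* = (4.5)


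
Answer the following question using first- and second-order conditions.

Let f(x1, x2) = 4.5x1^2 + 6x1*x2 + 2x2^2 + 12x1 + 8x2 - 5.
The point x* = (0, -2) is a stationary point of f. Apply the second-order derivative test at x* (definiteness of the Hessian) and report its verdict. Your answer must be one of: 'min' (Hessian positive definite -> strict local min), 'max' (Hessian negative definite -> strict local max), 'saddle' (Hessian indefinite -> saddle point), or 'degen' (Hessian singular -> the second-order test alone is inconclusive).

Compute the Hessian H = grad^2 f:
  H = [[9, 6], [6, 4]]
Verify stationarity: grad f(x*) = H x* + g = (0, 0).
Eigenvalues of H: 0, 13.
H has a zero eigenvalue (singular; positive semidefinite but not definite), so H is neither positive definite, negative definite, nor indefinite. The second-order test alone is inconclusive -> degen.
(Indeed, f is constant along the null direction of H through x*, so x* is not a strict local extremum.)

degen


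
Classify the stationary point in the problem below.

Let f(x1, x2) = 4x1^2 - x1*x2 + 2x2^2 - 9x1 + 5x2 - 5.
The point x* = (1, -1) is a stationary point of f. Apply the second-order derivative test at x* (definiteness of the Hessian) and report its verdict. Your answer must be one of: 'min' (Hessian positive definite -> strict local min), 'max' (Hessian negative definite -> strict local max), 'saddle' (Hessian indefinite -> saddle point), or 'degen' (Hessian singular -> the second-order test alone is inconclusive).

Compute the Hessian H = grad^2 f:
  H = [[8, -1], [-1, 4]]
Verify stationarity: grad f(x*) = H x* + g = (0, 0).
Eigenvalues of H: 3.7639, 8.2361.
Both eigenvalues > 0, so H is positive definite -> x* is a strict local min.

min


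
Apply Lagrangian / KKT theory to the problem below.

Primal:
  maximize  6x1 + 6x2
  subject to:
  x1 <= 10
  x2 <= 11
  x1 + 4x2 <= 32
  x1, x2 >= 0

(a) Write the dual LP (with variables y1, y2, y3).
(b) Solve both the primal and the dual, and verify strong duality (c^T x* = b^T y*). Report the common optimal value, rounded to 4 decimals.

The standard primal-dual pair for 'max c^T x s.t. A x <= b, x >= 0' is:
  Dual:  min b^T y  s.t.  A^T y >= c,  y >= 0.

So the dual LP is:
  minimize  10y1 + 11y2 + 32y3
  subject to:
    y1 + y3 >= 6
    y2 + 4y3 >= 6
    y1, y2, y3 >= 0

Solving the primal: x* = (10, 5.5).
  primal value c^T x* = 93.
Solving the dual: y* = (4.5, 0, 1.5).
  dual value b^T y* = 93.
Strong duality: c^T x* = b^T y*. Confirmed.

93


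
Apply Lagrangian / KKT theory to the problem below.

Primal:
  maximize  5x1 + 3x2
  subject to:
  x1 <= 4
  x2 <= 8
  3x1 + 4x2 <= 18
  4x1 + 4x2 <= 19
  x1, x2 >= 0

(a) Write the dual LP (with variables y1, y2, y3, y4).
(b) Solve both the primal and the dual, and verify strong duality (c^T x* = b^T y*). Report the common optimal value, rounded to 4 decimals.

The standard primal-dual pair for 'max c^T x s.t. A x <= b, x >= 0' is:
  Dual:  min b^T y  s.t.  A^T y >= c,  y >= 0.

So the dual LP is:
  minimize  4y1 + 8y2 + 18y3 + 19y4
  subject to:
    y1 + 3y3 + 4y4 >= 5
    y2 + 4y3 + 4y4 >= 3
    y1, y2, y3, y4 >= 0

Solving the primal: x* = (4, 0.75).
  primal value c^T x* = 22.25.
Solving the dual: y* = (2, 0, 0, 0.75).
  dual value b^T y* = 22.25.
Strong duality: c^T x* = b^T y*. Confirmed.

22.25


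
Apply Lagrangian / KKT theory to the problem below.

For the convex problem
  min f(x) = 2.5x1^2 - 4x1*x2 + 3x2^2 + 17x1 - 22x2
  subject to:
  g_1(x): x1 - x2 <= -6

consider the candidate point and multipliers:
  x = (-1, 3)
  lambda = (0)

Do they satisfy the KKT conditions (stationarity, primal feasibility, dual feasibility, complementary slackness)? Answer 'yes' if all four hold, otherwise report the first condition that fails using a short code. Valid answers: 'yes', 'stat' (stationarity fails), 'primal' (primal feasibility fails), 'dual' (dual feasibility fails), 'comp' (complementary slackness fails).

Gradient of f: grad f(x) = Q x + c = (0, 0)
Constraint values g_i(x) = a_i^T x - b_i:
  g_1((-1, 3)) = 2
Stationarity residual: grad f(x) + sum_i lambda_i a_i = (0, 0)
  -> stationarity OK
Primal feasibility (all g_i <= 0): FAILS
Dual feasibility (all lambda_i >= 0): OK
Complementary slackness (lambda_i * g_i(x) = 0 for all i): OK

Verdict: the first failing condition is primal_feasibility -> primal.

primal


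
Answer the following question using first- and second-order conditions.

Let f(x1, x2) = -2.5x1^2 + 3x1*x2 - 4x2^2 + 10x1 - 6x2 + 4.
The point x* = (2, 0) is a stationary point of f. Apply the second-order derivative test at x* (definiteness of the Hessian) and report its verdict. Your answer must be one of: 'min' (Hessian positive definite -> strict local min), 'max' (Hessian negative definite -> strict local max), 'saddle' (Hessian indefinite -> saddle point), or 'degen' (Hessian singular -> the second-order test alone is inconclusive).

Compute the Hessian H = grad^2 f:
  H = [[-5, 3], [3, -8]]
Verify stationarity: grad f(x*) = H x* + g = (0, 0).
Eigenvalues of H: -9.8541, -3.1459.
Both eigenvalues < 0, so H is negative definite -> x* is a strict local max.

max


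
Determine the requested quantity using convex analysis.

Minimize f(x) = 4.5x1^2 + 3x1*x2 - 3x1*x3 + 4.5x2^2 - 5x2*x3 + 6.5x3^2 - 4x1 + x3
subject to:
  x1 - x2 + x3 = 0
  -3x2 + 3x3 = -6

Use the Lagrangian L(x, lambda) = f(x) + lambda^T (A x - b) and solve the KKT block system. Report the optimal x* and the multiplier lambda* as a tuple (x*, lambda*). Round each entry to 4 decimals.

Form the Lagrangian:
  L(x, lambda) = (1/2) x^T Q x + c^T x + lambda^T (A x - b)
Stationarity (grad_x L = 0): Q x + c + A^T lambda = 0.
Primal feasibility: A x = b.

This gives the KKT block system:
  [ Q   A^T ] [ x     ]   [-c ]
  [ A    0  ] [ lambda ] = [ b ]

Solving the linear system:
  x*      = (2, 1.25, -0.75)
  lambda* = (-20, 13.6667)
  f(x*)   = 36.625

x* = (2, 1.25, -0.75), lambda* = (-20, 13.6667)


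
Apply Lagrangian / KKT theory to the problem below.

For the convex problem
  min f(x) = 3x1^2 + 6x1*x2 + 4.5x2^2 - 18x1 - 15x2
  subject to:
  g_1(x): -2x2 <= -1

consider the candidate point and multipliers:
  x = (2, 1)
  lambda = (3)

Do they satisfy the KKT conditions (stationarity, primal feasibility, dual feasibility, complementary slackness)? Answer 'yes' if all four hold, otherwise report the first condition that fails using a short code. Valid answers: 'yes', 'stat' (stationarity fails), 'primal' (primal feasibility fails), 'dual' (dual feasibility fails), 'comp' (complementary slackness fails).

Gradient of f: grad f(x) = Q x + c = (0, 6)
Constraint values g_i(x) = a_i^T x - b_i:
  g_1((2, 1)) = -1
Stationarity residual: grad f(x) + sum_i lambda_i a_i = (0, 0)
  -> stationarity OK
Primal feasibility (all g_i <= 0): OK
Dual feasibility (all lambda_i >= 0): OK
Complementary slackness (lambda_i * g_i(x) = 0 for all i): FAILS

Verdict: the first failing condition is complementary_slackness -> comp.

comp


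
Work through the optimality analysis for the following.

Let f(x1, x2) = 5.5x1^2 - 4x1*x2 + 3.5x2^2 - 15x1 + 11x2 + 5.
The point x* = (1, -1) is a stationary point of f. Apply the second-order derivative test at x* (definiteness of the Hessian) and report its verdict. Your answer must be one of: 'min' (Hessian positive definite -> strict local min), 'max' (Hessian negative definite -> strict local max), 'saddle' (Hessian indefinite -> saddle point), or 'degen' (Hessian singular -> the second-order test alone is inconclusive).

Compute the Hessian H = grad^2 f:
  H = [[11, -4], [-4, 7]]
Verify stationarity: grad f(x*) = H x* + g = (0, 0).
Eigenvalues of H: 4.5279, 13.4721.
Both eigenvalues > 0, so H is positive definite -> x* is a strict local min.

min


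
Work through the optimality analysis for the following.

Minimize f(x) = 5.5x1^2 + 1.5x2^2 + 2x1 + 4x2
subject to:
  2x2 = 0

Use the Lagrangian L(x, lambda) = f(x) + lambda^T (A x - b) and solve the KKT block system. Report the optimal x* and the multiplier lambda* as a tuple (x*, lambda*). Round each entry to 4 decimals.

Form the Lagrangian:
  L(x, lambda) = (1/2) x^T Q x + c^T x + lambda^T (A x - b)
Stationarity (grad_x L = 0): Q x + c + A^T lambda = 0.
Primal feasibility: A x = b.

This gives the KKT block system:
  [ Q   A^T ] [ x     ]   [-c ]
  [ A    0  ] [ lambda ] = [ b ]

Solving the linear system:
  x*      = (-0.1818, 0)
  lambda* = (-2)
  f(x*)   = -0.1818

x* = (-0.1818, 0), lambda* = (-2)


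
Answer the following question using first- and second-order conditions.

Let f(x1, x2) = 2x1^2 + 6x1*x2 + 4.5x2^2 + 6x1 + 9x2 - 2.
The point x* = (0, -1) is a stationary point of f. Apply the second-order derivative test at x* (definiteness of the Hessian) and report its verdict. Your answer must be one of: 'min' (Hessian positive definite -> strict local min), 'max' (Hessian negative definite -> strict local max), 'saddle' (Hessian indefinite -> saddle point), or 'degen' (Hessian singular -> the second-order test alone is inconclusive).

Compute the Hessian H = grad^2 f:
  H = [[4, 6], [6, 9]]
Verify stationarity: grad f(x*) = H x* + g = (0, 0).
Eigenvalues of H: 0, 13.
H has a zero eigenvalue (singular; positive semidefinite but not definite), so H is neither positive definite, negative definite, nor indefinite. The second-order test alone is inconclusive -> degen.
(Indeed, f is constant along the null direction of H through x*, so x* is not a strict local extremum.)

degen


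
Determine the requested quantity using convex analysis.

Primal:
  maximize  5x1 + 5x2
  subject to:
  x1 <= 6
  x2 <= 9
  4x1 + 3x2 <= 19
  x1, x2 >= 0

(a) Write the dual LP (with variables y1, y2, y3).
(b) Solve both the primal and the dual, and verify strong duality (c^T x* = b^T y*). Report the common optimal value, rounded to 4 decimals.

The standard primal-dual pair for 'max c^T x s.t. A x <= b, x >= 0' is:
  Dual:  min b^T y  s.t.  A^T y >= c,  y >= 0.

So the dual LP is:
  minimize  6y1 + 9y2 + 19y3
  subject to:
    y1 + 4y3 >= 5
    y2 + 3y3 >= 5
    y1, y2, y3 >= 0

Solving the primal: x* = (0, 6.3333).
  primal value c^T x* = 31.6667.
Solving the dual: y* = (0, 0, 1.6667).
  dual value b^T y* = 31.6667.
Strong duality: c^T x* = b^T y*. Confirmed.

31.6667


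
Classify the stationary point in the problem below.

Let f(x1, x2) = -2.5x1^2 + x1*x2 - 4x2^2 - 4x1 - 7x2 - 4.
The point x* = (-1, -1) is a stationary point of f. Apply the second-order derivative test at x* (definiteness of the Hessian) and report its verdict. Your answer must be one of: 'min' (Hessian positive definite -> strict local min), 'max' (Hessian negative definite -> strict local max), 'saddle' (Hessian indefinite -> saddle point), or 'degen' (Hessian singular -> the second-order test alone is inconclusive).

Compute the Hessian H = grad^2 f:
  H = [[-5, 1], [1, -8]]
Verify stationarity: grad f(x*) = H x* + g = (0, 0).
Eigenvalues of H: -8.3028, -4.6972.
Both eigenvalues < 0, so H is negative definite -> x* is a strict local max.

max


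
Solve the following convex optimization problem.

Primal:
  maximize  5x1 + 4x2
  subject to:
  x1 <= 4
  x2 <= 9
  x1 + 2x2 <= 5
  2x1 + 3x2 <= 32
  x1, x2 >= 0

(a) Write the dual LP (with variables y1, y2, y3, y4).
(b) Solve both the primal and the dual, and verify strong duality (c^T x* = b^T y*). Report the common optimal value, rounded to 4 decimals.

The standard primal-dual pair for 'max c^T x s.t. A x <= b, x >= 0' is:
  Dual:  min b^T y  s.t.  A^T y >= c,  y >= 0.

So the dual LP is:
  minimize  4y1 + 9y2 + 5y3 + 32y4
  subject to:
    y1 + y3 + 2y4 >= 5
    y2 + 2y3 + 3y4 >= 4
    y1, y2, y3, y4 >= 0

Solving the primal: x* = (4, 0.5).
  primal value c^T x* = 22.
Solving the dual: y* = (3, 0, 2, 0).
  dual value b^T y* = 22.
Strong duality: c^T x* = b^T y*. Confirmed.

22


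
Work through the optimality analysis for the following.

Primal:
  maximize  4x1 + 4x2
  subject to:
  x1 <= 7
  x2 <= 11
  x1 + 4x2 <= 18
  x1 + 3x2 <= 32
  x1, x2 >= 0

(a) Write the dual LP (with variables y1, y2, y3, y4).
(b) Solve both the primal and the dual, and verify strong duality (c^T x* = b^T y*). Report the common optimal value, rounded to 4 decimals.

The standard primal-dual pair for 'max c^T x s.t. A x <= b, x >= 0' is:
  Dual:  min b^T y  s.t.  A^T y >= c,  y >= 0.

So the dual LP is:
  minimize  7y1 + 11y2 + 18y3 + 32y4
  subject to:
    y1 + y3 + y4 >= 4
    y2 + 4y3 + 3y4 >= 4
    y1, y2, y3, y4 >= 0

Solving the primal: x* = (7, 2.75).
  primal value c^T x* = 39.
Solving the dual: y* = (3, 0, 1, 0).
  dual value b^T y* = 39.
Strong duality: c^T x* = b^T y*. Confirmed.

39


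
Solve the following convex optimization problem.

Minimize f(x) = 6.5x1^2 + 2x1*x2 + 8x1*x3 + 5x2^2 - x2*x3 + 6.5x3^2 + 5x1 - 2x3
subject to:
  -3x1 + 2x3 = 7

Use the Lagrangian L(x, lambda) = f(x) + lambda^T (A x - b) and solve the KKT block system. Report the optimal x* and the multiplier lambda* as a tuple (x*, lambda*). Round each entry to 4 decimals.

Form the Lagrangian:
  L(x, lambda) = (1/2) x^T Q x + c^T x + lambda^T (A x - b)
Stationarity (grad_x L = 0): Q x + c + A^T lambda = 0.
Primal feasibility: A x = b.

This gives the KKT block system:
  [ Q   A^T ] [ x     ]   [-c ]
  [ A    0  ] [ lambda ] = [ b ]

Solving the linear system:
  x*      = (-1.4862, 0.4243, 1.2707)
  lambda* = (-1.1023)
  f(x*)   = -1.1282

x* = (-1.4862, 0.4243, 1.2707), lambda* = (-1.1023)


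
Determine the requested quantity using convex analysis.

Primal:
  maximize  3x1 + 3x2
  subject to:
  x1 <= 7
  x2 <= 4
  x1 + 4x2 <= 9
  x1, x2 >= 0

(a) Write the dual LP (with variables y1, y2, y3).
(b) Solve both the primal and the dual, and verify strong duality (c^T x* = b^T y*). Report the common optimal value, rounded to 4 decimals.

The standard primal-dual pair for 'max c^T x s.t. A x <= b, x >= 0' is:
  Dual:  min b^T y  s.t.  A^T y >= c,  y >= 0.

So the dual LP is:
  minimize  7y1 + 4y2 + 9y3
  subject to:
    y1 + y3 >= 3
    y2 + 4y3 >= 3
    y1, y2, y3 >= 0

Solving the primal: x* = (7, 0.5).
  primal value c^T x* = 22.5.
Solving the dual: y* = (2.25, 0, 0.75).
  dual value b^T y* = 22.5.
Strong duality: c^T x* = b^T y*. Confirmed.

22.5
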